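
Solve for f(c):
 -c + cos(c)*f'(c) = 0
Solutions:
 f(c) = C1 + Integral(c/cos(c), c)


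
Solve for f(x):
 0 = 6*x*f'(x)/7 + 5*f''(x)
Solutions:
 f(x) = C1 + C2*erf(sqrt(105)*x/35)


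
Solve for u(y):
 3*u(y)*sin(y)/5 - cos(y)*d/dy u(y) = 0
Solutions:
 u(y) = C1/cos(y)^(3/5)


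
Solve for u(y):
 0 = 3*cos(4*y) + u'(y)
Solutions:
 u(y) = C1 - 3*sin(4*y)/4


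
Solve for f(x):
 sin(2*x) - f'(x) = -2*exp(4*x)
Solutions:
 f(x) = C1 + exp(4*x)/2 - cos(2*x)/2


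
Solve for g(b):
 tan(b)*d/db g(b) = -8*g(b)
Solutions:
 g(b) = C1/sin(b)^8


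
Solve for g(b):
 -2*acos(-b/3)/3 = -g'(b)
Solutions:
 g(b) = C1 + 2*b*acos(-b/3)/3 + 2*sqrt(9 - b^2)/3


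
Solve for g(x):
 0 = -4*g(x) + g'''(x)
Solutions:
 g(x) = C3*exp(2^(2/3)*x) + (C1*sin(2^(2/3)*sqrt(3)*x/2) + C2*cos(2^(2/3)*sqrt(3)*x/2))*exp(-2^(2/3)*x/2)


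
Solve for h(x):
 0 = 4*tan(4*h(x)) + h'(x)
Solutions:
 h(x) = -asin(C1*exp(-16*x))/4 + pi/4
 h(x) = asin(C1*exp(-16*x))/4


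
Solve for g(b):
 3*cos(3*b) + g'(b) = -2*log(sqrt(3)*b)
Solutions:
 g(b) = C1 - 2*b*log(b) - b*log(3) + 2*b - sin(3*b)


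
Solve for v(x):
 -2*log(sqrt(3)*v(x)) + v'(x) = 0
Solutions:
 -Integral(1/(2*log(_y) + log(3)), (_y, v(x))) = C1 - x


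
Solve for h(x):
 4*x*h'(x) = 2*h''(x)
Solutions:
 h(x) = C1 + C2*erfi(x)


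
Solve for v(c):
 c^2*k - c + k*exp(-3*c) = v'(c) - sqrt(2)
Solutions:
 v(c) = C1 + c^3*k/3 - c^2/2 + sqrt(2)*c - k*exp(-3*c)/3


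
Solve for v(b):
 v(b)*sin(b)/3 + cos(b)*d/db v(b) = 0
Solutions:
 v(b) = C1*cos(b)^(1/3)


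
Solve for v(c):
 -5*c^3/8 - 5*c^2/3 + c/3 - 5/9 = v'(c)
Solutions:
 v(c) = C1 - 5*c^4/32 - 5*c^3/9 + c^2/6 - 5*c/9


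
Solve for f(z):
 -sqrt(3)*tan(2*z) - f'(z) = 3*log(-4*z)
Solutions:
 f(z) = C1 - 3*z*log(-z) - 6*z*log(2) + 3*z + sqrt(3)*log(cos(2*z))/2


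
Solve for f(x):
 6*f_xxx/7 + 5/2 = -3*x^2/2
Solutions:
 f(x) = C1 + C2*x + C3*x^2 - 7*x^5/240 - 35*x^3/72


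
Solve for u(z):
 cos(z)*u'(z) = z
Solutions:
 u(z) = C1 + Integral(z/cos(z), z)


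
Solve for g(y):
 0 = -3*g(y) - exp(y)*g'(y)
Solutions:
 g(y) = C1*exp(3*exp(-y))


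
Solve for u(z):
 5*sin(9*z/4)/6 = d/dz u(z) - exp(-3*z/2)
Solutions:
 u(z) = C1 - 10*cos(9*z/4)/27 - 2*exp(-3*z/2)/3


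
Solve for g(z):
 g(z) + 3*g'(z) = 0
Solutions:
 g(z) = C1*exp(-z/3)


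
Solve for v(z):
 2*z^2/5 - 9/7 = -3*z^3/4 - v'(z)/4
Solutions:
 v(z) = C1 - 3*z^4/4 - 8*z^3/15 + 36*z/7


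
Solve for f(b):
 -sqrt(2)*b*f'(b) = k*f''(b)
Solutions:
 f(b) = C1 + C2*sqrt(k)*erf(2^(3/4)*b*sqrt(1/k)/2)


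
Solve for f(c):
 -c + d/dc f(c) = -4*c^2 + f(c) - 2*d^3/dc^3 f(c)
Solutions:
 f(c) = C1*exp(6^(1/3)*c*(-(9 + sqrt(87))^(1/3) + 6^(1/3)/(9 + sqrt(87))^(1/3))/12)*sin(2^(1/3)*3^(1/6)*c*(3*2^(1/3)/(9 + sqrt(87))^(1/3) + 3^(2/3)*(9 + sqrt(87))^(1/3))/12) + C2*exp(6^(1/3)*c*(-(9 + sqrt(87))^(1/3) + 6^(1/3)/(9 + sqrt(87))^(1/3))/12)*cos(2^(1/3)*3^(1/6)*c*(3*2^(1/3)/(9 + sqrt(87))^(1/3) + 3^(2/3)*(9 + sqrt(87))^(1/3))/12) + C3*exp(-6^(1/3)*c*(-(9 + sqrt(87))^(1/3) + 6^(1/3)/(9 + sqrt(87))^(1/3))/6) + 4*c^2 + 7*c + 7


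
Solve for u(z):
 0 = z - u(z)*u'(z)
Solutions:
 u(z) = -sqrt(C1 + z^2)
 u(z) = sqrt(C1 + z^2)


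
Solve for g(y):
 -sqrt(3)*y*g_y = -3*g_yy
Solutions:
 g(y) = C1 + C2*erfi(sqrt(2)*3^(3/4)*y/6)


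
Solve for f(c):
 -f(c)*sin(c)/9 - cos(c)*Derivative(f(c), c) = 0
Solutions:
 f(c) = C1*cos(c)^(1/9)


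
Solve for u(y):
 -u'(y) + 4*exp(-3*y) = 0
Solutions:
 u(y) = C1 - 4*exp(-3*y)/3


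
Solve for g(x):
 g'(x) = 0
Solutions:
 g(x) = C1


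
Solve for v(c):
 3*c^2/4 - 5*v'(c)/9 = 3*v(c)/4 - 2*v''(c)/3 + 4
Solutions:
 v(c) = C1*exp(c*(5 - sqrt(187))/12) + C2*exp(c*(5 + sqrt(187))/12) + c^2 - 40*c/27 - 1792/729


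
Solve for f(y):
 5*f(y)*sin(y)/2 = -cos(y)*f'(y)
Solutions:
 f(y) = C1*cos(y)^(5/2)


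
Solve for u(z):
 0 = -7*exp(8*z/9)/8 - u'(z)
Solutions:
 u(z) = C1 - 63*exp(8*z/9)/64


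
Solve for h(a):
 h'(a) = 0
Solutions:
 h(a) = C1


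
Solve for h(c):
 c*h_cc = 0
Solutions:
 h(c) = C1 + C2*c


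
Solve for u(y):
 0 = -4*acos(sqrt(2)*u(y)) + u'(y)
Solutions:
 Integral(1/acos(sqrt(2)*_y), (_y, u(y))) = C1 + 4*y


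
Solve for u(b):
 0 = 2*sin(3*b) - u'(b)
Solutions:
 u(b) = C1 - 2*cos(3*b)/3


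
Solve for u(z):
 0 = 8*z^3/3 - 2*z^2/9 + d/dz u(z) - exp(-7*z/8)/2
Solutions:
 u(z) = C1 - 2*z^4/3 + 2*z^3/27 - 4*exp(-7*z/8)/7


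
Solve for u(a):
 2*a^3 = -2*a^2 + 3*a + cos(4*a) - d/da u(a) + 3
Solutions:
 u(a) = C1 - a^4/2 - 2*a^3/3 + 3*a^2/2 + 3*a + sin(4*a)/4


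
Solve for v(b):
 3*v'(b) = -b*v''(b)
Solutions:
 v(b) = C1 + C2/b^2


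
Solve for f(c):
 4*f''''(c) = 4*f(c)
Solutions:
 f(c) = C1*exp(-c) + C2*exp(c) + C3*sin(c) + C4*cos(c)


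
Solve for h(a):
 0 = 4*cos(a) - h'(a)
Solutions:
 h(a) = C1 + 4*sin(a)


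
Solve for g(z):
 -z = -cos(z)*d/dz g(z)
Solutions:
 g(z) = C1 + Integral(z/cos(z), z)


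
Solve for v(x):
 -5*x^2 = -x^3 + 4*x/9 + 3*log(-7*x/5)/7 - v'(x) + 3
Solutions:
 v(x) = C1 - x^4/4 + 5*x^3/3 + 2*x^2/9 + 3*x*log(-x)/7 + 3*x*(-log(5) + log(7) + 6)/7


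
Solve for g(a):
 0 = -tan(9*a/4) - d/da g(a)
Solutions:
 g(a) = C1 + 4*log(cos(9*a/4))/9


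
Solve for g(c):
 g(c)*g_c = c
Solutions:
 g(c) = -sqrt(C1 + c^2)
 g(c) = sqrt(C1 + c^2)


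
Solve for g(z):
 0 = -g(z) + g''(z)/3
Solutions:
 g(z) = C1*exp(-sqrt(3)*z) + C2*exp(sqrt(3)*z)


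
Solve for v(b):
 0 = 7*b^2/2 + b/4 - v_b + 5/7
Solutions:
 v(b) = C1 + 7*b^3/6 + b^2/8 + 5*b/7


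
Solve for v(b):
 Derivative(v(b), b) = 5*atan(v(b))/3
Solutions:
 Integral(1/atan(_y), (_y, v(b))) = C1 + 5*b/3


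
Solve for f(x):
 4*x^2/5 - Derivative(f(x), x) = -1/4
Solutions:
 f(x) = C1 + 4*x^3/15 + x/4


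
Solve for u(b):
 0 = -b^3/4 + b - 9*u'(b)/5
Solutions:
 u(b) = C1 - 5*b^4/144 + 5*b^2/18


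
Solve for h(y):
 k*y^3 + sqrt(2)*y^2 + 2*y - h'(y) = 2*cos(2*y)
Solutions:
 h(y) = C1 + k*y^4/4 + sqrt(2)*y^3/3 + y^2 - sin(2*y)


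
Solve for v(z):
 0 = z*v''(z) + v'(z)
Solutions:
 v(z) = C1 + C2*log(z)


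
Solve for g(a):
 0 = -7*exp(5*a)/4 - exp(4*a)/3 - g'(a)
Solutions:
 g(a) = C1 - 7*exp(5*a)/20 - exp(4*a)/12


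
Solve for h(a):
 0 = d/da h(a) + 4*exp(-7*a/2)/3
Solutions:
 h(a) = C1 + 8*exp(-7*a/2)/21


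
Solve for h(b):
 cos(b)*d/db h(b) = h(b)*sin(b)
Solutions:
 h(b) = C1/cos(b)


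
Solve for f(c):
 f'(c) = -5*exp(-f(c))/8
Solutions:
 f(c) = log(C1 - 5*c/8)


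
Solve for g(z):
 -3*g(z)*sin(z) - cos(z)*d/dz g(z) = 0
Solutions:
 g(z) = C1*cos(z)^3


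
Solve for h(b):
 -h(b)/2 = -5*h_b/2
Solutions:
 h(b) = C1*exp(b/5)


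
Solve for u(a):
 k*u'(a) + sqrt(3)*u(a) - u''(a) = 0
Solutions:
 u(a) = C1*exp(a*(k - sqrt(k^2 + 4*sqrt(3)))/2) + C2*exp(a*(k + sqrt(k^2 + 4*sqrt(3)))/2)


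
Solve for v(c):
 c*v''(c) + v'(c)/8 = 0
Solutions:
 v(c) = C1 + C2*c^(7/8)


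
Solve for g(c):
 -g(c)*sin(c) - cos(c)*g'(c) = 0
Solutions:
 g(c) = C1*cos(c)


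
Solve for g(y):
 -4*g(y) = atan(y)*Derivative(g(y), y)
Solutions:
 g(y) = C1*exp(-4*Integral(1/atan(y), y))


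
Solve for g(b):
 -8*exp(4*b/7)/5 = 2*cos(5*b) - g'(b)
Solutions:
 g(b) = C1 + 14*exp(4*b/7)/5 + 2*sin(5*b)/5


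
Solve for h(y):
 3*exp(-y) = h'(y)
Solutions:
 h(y) = C1 - 3*exp(-y)


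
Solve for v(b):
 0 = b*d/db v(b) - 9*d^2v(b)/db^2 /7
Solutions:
 v(b) = C1 + C2*erfi(sqrt(14)*b/6)


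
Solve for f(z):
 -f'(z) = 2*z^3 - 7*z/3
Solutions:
 f(z) = C1 - z^4/2 + 7*z^2/6


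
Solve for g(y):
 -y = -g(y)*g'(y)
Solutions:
 g(y) = -sqrt(C1 + y^2)
 g(y) = sqrt(C1 + y^2)


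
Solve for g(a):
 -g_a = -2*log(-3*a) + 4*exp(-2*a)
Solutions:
 g(a) = C1 + 2*a*log(-a) + 2*a*(-1 + log(3)) + 2*exp(-2*a)


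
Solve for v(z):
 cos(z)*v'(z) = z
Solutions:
 v(z) = C1 + Integral(z/cos(z), z)


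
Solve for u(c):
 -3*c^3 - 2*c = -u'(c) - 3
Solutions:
 u(c) = C1 + 3*c^4/4 + c^2 - 3*c


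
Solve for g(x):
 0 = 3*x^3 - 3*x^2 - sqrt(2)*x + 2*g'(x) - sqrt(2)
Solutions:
 g(x) = C1 - 3*x^4/8 + x^3/2 + sqrt(2)*x^2/4 + sqrt(2)*x/2


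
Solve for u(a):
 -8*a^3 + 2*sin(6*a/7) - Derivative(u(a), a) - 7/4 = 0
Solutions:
 u(a) = C1 - 2*a^4 - 7*a/4 - 7*cos(6*a/7)/3


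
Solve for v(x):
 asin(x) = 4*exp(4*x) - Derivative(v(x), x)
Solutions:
 v(x) = C1 - x*asin(x) - sqrt(1 - x^2) + exp(4*x)


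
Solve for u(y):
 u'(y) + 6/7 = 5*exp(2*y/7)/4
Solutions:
 u(y) = C1 - 6*y/7 + 35*exp(2*y/7)/8


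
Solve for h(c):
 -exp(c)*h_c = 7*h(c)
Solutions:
 h(c) = C1*exp(7*exp(-c))


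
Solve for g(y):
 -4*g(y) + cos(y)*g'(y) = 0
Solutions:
 g(y) = C1*(sin(y)^2 + 2*sin(y) + 1)/(sin(y)^2 - 2*sin(y) + 1)


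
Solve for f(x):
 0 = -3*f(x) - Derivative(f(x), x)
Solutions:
 f(x) = C1*exp(-3*x)


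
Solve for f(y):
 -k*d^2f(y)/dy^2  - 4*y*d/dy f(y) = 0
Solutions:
 f(y) = C1 + C2*sqrt(k)*erf(sqrt(2)*y*sqrt(1/k))


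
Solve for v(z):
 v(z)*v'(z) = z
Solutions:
 v(z) = -sqrt(C1 + z^2)
 v(z) = sqrt(C1 + z^2)


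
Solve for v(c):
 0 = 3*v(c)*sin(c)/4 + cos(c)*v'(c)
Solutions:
 v(c) = C1*cos(c)^(3/4)


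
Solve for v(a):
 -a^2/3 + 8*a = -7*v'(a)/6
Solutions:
 v(a) = C1 + 2*a^3/21 - 24*a^2/7


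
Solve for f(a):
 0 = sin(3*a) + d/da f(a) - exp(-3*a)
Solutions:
 f(a) = C1 + cos(3*a)/3 - exp(-3*a)/3


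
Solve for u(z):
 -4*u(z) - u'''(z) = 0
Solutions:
 u(z) = C3*exp(-2^(2/3)*z) + (C1*sin(2^(2/3)*sqrt(3)*z/2) + C2*cos(2^(2/3)*sqrt(3)*z/2))*exp(2^(2/3)*z/2)


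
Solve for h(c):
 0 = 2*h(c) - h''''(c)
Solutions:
 h(c) = C1*exp(-2^(1/4)*c) + C2*exp(2^(1/4)*c) + C3*sin(2^(1/4)*c) + C4*cos(2^(1/4)*c)


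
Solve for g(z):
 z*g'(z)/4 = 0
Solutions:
 g(z) = C1


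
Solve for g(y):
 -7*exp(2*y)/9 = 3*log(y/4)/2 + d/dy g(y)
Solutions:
 g(y) = C1 - 3*y*log(y)/2 + y*(3/2 + 3*log(2)) - 7*exp(2*y)/18


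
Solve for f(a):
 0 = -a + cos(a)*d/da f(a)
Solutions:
 f(a) = C1 + Integral(a/cos(a), a)


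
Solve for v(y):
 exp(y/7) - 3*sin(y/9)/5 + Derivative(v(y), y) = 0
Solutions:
 v(y) = C1 - 7*exp(y/7) - 27*cos(y/9)/5


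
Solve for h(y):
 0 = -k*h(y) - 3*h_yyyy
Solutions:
 h(y) = C1*exp(-3^(3/4)*y*(-k)^(1/4)/3) + C2*exp(3^(3/4)*y*(-k)^(1/4)/3) + C3*exp(-3^(3/4)*I*y*(-k)^(1/4)/3) + C4*exp(3^(3/4)*I*y*(-k)^(1/4)/3)


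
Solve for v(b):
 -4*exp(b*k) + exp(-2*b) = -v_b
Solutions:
 v(b) = C1 + exp(-2*b)/2 + 4*exp(b*k)/k


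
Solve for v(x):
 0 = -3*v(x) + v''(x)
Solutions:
 v(x) = C1*exp(-sqrt(3)*x) + C2*exp(sqrt(3)*x)


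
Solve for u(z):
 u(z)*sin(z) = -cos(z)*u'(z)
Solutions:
 u(z) = C1*cos(z)


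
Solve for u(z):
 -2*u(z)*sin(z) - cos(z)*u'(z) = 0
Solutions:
 u(z) = C1*cos(z)^2


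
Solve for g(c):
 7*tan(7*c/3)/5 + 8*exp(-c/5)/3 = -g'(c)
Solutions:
 g(c) = C1 - 3*log(tan(7*c/3)^2 + 1)/10 + 40*exp(-c/5)/3


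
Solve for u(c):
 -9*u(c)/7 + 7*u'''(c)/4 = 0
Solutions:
 u(c) = C3*exp(6^(2/3)*7^(1/3)*c/7) + (C1*sin(3*2^(2/3)*3^(1/6)*7^(1/3)*c/14) + C2*cos(3*2^(2/3)*3^(1/6)*7^(1/3)*c/14))*exp(-6^(2/3)*7^(1/3)*c/14)


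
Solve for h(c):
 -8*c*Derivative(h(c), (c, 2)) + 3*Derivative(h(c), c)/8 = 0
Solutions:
 h(c) = C1 + C2*c^(67/64)


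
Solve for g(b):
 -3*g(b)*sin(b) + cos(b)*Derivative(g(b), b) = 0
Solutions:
 g(b) = C1/cos(b)^3


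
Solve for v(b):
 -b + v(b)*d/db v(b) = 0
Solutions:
 v(b) = -sqrt(C1 + b^2)
 v(b) = sqrt(C1 + b^2)


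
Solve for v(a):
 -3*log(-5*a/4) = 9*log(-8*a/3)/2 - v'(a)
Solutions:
 v(a) = C1 + 15*a*log(-a)/2 + a*(-15/2 - 5*log(3) + log(6)/2 + log(16000))


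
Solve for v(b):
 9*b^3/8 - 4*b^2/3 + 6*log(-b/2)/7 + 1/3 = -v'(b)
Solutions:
 v(b) = C1 - 9*b^4/32 + 4*b^3/9 - 6*b*log(-b)/7 + b*(11 + 18*log(2))/21


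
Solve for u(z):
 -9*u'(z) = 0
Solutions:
 u(z) = C1


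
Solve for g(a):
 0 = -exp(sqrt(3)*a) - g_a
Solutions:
 g(a) = C1 - sqrt(3)*exp(sqrt(3)*a)/3


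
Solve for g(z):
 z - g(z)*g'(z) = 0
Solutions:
 g(z) = -sqrt(C1 + z^2)
 g(z) = sqrt(C1 + z^2)


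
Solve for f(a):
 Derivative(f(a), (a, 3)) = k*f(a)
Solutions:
 f(a) = C1*exp(a*k^(1/3)) + C2*exp(a*k^(1/3)*(-1 + sqrt(3)*I)/2) + C3*exp(-a*k^(1/3)*(1 + sqrt(3)*I)/2)


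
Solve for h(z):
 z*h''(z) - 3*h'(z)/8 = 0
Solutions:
 h(z) = C1 + C2*z^(11/8)


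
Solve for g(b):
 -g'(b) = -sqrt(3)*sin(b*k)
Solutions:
 g(b) = C1 - sqrt(3)*cos(b*k)/k


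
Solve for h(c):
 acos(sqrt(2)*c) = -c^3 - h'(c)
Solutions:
 h(c) = C1 - c^4/4 - c*acos(sqrt(2)*c) + sqrt(2)*sqrt(1 - 2*c^2)/2


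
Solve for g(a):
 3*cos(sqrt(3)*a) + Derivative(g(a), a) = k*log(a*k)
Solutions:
 g(a) = C1 + a*k*(log(a*k) - 1) - sqrt(3)*sin(sqrt(3)*a)


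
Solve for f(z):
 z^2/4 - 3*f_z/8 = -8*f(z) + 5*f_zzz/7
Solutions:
 f(z) = C1*exp(70^(1/3)*z*(-(640 + sqrt(409670))^(1/3) + 70^(1/3)/(640 + sqrt(409670))^(1/3))/40)*sin(sqrt(3)*70^(1/3)*z*(70^(1/3)/(640 + sqrt(409670))^(1/3) + (640 + sqrt(409670))^(1/3))/40) + C2*exp(70^(1/3)*z*(-(640 + sqrt(409670))^(1/3) + 70^(1/3)/(640 + sqrt(409670))^(1/3))/40)*cos(sqrt(3)*70^(1/3)*z*(70^(1/3)/(640 + sqrt(409670))^(1/3) + (640 + sqrt(409670))^(1/3))/40) + C3*exp(-70^(1/3)*z*(-(640 + sqrt(409670))^(1/3) + 70^(1/3)/(640 + sqrt(409670))^(1/3))/20) - z^2/32 - 3*z/1024 - 9/65536


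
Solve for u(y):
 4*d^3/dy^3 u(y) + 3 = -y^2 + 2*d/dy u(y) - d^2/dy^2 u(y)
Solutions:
 u(y) = C1 + C2*exp(y*(-1 + sqrt(33))/8) + C3*exp(-y*(1 + sqrt(33))/8) + y^3/6 + y^2/4 + 15*y/4


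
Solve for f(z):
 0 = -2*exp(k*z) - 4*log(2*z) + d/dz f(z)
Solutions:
 f(z) = C1 + 4*z*log(z) + 4*z*(-1 + log(2)) + Piecewise((2*exp(k*z)/k, Ne(k, 0)), (2*z, True))


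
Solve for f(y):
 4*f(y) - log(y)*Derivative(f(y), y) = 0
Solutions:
 f(y) = C1*exp(4*li(y))


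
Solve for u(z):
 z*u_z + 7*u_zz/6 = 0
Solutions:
 u(z) = C1 + C2*erf(sqrt(21)*z/7)


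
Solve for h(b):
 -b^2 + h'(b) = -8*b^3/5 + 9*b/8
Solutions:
 h(b) = C1 - 2*b^4/5 + b^3/3 + 9*b^2/16


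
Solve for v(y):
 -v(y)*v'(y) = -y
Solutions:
 v(y) = -sqrt(C1 + y^2)
 v(y) = sqrt(C1 + y^2)


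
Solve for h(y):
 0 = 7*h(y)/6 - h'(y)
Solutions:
 h(y) = C1*exp(7*y/6)


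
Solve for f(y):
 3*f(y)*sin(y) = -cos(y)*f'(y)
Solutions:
 f(y) = C1*cos(y)^3


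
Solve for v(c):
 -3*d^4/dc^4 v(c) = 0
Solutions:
 v(c) = C1 + C2*c + C3*c^2 + C4*c^3


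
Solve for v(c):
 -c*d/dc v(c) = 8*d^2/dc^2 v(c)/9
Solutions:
 v(c) = C1 + C2*erf(3*c/4)


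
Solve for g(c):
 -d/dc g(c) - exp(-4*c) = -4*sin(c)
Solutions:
 g(c) = C1 - 4*cos(c) + exp(-4*c)/4


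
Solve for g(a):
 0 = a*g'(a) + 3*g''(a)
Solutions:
 g(a) = C1 + C2*erf(sqrt(6)*a/6)


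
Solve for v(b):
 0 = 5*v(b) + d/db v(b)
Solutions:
 v(b) = C1*exp(-5*b)


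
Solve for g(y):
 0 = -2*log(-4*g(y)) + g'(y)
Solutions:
 -Integral(1/(log(-_y) + 2*log(2)), (_y, g(y)))/2 = C1 - y


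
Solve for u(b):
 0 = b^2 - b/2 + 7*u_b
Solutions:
 u(b) = C1 - b^3/21 + b^2/28


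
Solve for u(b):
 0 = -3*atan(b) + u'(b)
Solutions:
 u(b) = C1 + 3*b*atan(b) - 3*log(b^2 + 1)/2


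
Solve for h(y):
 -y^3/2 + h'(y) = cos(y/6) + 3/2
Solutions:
 h(y) = C1 + y^4/8 + 3*y/2 + 6*sin(y/6)


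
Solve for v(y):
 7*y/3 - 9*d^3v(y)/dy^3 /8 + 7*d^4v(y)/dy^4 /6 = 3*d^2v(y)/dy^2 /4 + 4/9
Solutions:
 v(y) = C1 + C2*y + C3*exp(3*y*(9 - sqrt(305))/56) + C4*exp(3*y*(9 + sqrt(305))/56) + 14*y^3/27 - 71*y^2/27


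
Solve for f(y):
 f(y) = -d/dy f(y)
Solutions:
 f(y) = C1*exp(-y)


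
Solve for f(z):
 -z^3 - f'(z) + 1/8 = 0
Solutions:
 f(z) = C1 - z^4/4 + z/8


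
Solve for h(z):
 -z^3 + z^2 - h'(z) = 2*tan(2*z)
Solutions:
 h(z) = C1 - z^4/4 + z^3/3 + log(cos(2*z))


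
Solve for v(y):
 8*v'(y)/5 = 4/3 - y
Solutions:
 v(y) = C1 - 5*y^2/16 + 5*y/6


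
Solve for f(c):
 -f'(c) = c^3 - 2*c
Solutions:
 f(c) = C1 - c^4/4 + c^2


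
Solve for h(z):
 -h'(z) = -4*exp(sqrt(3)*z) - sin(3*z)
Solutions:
 h(z) = C1 + 4*sqrt(3)*exp(sqrt(3)*z)/3 - cos(3*z)/3


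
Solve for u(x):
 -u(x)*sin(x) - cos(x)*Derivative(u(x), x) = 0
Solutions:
 u(x) = C1*cos(x)


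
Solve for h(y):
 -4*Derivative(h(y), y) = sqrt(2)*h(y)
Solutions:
 h(y) = C1*exp(-sqrt(2)*y/4)


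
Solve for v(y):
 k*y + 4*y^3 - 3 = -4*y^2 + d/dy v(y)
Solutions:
 v(y) = C1 + k*y^2/2 + y^4 + 4*y^3/3 - 3*y


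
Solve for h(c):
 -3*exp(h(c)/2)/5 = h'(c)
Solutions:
 h(c) = 2*log(1/(C1 + 3*c)) + 2*log(10)


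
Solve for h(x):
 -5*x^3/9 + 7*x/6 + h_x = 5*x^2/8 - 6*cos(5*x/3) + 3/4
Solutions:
 h(x) = C1 + 5*x^4/36 + 5*x^3/24 - 7*x^2/12 + 3*x/4 - 18*sin(5*x/3)/5


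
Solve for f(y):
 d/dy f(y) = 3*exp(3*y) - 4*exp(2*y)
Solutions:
 f(y) = C1 + exp(3*y) - 2*exp(2*y)


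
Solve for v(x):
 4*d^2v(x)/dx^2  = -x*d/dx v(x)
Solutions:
 v(x) = C1 + C2*erf(sqrt(2)*x/4)


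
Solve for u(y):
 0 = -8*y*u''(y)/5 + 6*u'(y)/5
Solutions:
 u(y) = C1 + C2*y^(7/4)


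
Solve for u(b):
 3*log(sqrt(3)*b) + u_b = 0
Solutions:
 u(b) = C1 - 3*b*log(b) - 3*b*log(3)/2 + 3*b


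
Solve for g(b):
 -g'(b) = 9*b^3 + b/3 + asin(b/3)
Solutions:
 g(b) = C1 - 9*b^4/4 - b^2/6 - b*asin(b/3) - sqrt(9 - b^2)


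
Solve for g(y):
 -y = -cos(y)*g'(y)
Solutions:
 g(y) = C1 + Integral(y/cos(y), y)


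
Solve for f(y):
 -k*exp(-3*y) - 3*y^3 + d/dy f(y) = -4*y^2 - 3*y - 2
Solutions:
 f(y) = C1 - k*exp(-3*y)/3 + 3*y^4/4 - 4*y^3/3 - 3*y^2/2 - 2*y


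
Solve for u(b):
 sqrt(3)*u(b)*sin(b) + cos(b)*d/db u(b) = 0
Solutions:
 u(b) = C1*cos(b)^(sqrt(3))


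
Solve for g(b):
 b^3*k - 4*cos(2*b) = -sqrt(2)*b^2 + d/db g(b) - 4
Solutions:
 g(b) = C1 + b^4*k/4 + sqrt(2)*b^3/3 + 4*b - 4*sin(b)*cos(b)


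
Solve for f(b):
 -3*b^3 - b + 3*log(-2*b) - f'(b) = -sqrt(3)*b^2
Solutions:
 f(b) = C1 - 3*b^4/4 + sqrt(3)*b^3/3 - b^2/2 + 3*b*log(-b) + 3*b*(-1 + log(2))


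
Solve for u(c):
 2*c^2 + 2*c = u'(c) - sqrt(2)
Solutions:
 u(c) = C1 + 2*c^3/3 + c^2 + sqrt(2)*c


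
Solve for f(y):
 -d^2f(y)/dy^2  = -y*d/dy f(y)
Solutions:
 f(y) = C1 + C2*erfi(sqrt(2)*y/2)


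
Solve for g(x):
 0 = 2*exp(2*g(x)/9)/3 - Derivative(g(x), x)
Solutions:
 g(x) = 9*log(-sqrt(-1/(C1 + 2*x))) - 9*log(2) + 9*log(6)/2 + 9*log(3)
 g(x) = 9*log(-1/(C1 + 2*x))/2 - 9*log(2) + 9*log(6)/2 + 9*log(3)


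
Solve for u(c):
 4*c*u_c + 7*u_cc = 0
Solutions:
 u(c) = C1 + C2*erf(sqrt(14)*c/7)


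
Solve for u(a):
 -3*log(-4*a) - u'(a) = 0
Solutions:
 u(a) = C1 - 3*a*log(-a) + 3*a*(1 - 2*log(2))


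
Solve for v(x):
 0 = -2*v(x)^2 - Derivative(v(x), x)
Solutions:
 v(x) = 1/(C1 + 2*x)


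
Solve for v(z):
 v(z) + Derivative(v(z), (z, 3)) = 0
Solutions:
 v(z) = C3*exp(-z) + (C1*sin(sqrt(3)*z/2) + C2*cos(sqrt(3)*z/2))*exp(z/2)


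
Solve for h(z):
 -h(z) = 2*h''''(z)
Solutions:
 h(z) = (C1*sin(2^(1/4)*z/2) + C2*cos(2^(1/4)*z/2))*exp(-2^(1/4)*z/2) + (C3*sin(2^(1/4)*z/2) + C4*cos(2^(1/4)*z/2))*exp(2^(1/4)*z/2)


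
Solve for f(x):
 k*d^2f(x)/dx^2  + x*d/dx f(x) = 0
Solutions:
 f(x) = C1 + C2*sqrt(k)*erf(sqrt(2)*x*sqrt(1/k)/2)


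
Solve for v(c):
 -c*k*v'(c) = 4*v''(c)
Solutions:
 v(c) = Piecewise((-sqrt(2)*sqrt(pi)*C1*erf(sqrt(2)*c*sqrt(k)/4)/sqrt(k) - C2, (k > 0) | (k < 0)), (-C1*c - C2, True))


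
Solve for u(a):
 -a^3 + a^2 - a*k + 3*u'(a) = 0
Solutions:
 u(a) = C1 + a^4/12 - a^3/9 + a^2*k/6


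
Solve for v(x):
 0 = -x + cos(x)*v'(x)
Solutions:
 v(x) = C1 + Integral(x/cos(x), x)


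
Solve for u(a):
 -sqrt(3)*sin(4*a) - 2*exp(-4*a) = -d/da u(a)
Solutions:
 u(a) = C1 - sqrt(3)*cos(4*a)/4 - exp(-4*a)/2


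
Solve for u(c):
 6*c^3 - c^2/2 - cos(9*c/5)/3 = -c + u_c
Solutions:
 u(c) = C1 + 3*c^4/2 - c^3/6 + c^2/2 - 5*sin(9*c/5)/27


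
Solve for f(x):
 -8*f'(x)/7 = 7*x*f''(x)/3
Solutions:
 f(x) = C1 + C2*x^(25/49)


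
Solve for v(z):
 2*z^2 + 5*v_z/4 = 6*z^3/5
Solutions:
 v(z) = C1 + 6*z^4/25 - 8*z^3/15


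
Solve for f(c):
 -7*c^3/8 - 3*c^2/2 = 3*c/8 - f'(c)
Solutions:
 f(c) = C1 + 7*c^4/32 + c^3/2 + 3*c^2/16


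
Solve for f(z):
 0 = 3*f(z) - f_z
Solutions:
 f(z) = C1*exp(3*z)


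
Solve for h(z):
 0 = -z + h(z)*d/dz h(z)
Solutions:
 h(z) = -sqrt(C1 + z^2)
 h(z) = sqrt(C1 + z^2)


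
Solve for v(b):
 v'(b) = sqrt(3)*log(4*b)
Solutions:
 v(b) = C1 + sqrt(3)*b*log(b) - sqrt(3)*b + 2*sqrt(3)*b*log(2)


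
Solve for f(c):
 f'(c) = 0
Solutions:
 f(c) = C1


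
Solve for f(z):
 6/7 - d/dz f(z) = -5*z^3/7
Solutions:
 f(z) = C1 + 5*z^4/28 + 6*z/7


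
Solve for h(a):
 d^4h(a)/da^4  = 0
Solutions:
 h(a) = C1 + C2*a + C3*a^2 + C4*a^3


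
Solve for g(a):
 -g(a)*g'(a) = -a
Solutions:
 g(a) = -sqrt(C1 + a^2)
 g(a) = sqrt(C1 + a^2)


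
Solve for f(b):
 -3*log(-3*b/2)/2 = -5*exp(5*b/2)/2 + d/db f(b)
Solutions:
 f(b) = C1 - 3*b*log(-b)/2 + 3*b*(-log(3) + log(2) + 1)/2 + exp(5*b/2)


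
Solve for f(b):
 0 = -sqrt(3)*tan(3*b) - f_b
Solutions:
 f(b) = C1 + sqrt(3)*log(cos(3*b))/3


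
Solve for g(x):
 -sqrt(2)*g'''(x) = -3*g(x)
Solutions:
 g(x) = C3*exp(2^(5/6)*3^(1/3)*x/2) + (C1*sin(6^(5/6)*x/4) + C2*cos(6^(5/6)*x/4))*exp(-2^(5/6)*3^(1/3)*x/4)


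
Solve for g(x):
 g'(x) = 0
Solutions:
 g(x) = C1


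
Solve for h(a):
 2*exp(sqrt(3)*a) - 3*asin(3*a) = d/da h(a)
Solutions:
 h(a) = C1 - 3*a*asin(3*a) - sqrt(1 - 9*a^2) + 2*sqrt(3)*exp(sqrt(3)*a)/3


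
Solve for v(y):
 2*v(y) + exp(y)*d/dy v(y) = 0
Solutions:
 v(y) = C1*exp(2*exp(-y))


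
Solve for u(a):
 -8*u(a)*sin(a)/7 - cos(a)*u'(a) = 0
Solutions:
 u(a) = C1*cos(a)^(8/7)


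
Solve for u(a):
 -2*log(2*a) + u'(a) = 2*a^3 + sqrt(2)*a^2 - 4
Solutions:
 u(a) = C1 + a^4/2 + sqrt(2)*a^3/3 + 2*a*log(a) - 6*a + a*log(4)


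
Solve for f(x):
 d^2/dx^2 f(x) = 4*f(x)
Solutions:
 f(x) = C1*exp(-2*x) + C2*exp(2*x)


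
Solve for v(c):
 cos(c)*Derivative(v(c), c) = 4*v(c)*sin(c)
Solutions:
 v(c) = C1/cos(c)^4


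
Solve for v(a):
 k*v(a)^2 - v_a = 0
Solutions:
 v(a) = -1/(C1 + a*k)


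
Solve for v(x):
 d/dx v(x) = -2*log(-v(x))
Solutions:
 -li(-v(x)) = C1 - 2*x


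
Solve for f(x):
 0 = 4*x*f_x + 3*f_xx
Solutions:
 f(x) = C1 + C2*erf(sqrt(6)*x/3)


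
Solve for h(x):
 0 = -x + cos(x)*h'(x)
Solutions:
 h(x) = C1 + Integral(x/cos(x), x)


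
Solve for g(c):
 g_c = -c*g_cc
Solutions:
 g(c) = C1 + C2*log(c)


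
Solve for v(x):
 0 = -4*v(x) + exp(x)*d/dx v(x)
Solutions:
 v(x) = C1*exp(-4*exp(-x))


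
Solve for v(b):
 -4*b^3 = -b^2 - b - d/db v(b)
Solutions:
 v(b) = C1 + b^4 - b^3/3 - b^2/2


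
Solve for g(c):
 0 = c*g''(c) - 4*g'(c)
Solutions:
 g(c) = C1 + C2*c^5


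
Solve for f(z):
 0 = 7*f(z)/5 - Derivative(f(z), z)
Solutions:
 f(z) = C1*exp(7*z/5)


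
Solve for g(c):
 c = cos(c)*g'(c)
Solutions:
 g(c) = C1 + Integral(c/cos(c), c)


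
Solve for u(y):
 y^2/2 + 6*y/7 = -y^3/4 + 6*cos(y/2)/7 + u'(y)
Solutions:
 u(y) = C1 + y^4/16 + y^3/6 + 3*y^2/7 - 12*sin(y/2)/7


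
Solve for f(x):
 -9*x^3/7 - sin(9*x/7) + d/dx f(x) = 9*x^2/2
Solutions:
 f(x) = C1 + 9*x^4/28 + 3*x^3/2 - 7*cos(9*x/7)/9


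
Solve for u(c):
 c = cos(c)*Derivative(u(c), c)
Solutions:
 u(c) = C1 + Integral(c/cos(c), c)


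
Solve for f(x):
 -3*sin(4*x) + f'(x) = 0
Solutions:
 f(x) = C1 - 3*cos(4*x)/4


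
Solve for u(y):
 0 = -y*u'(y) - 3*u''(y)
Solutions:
 u(y) = C1 + C2*erf(sqrt(6)*y/6)


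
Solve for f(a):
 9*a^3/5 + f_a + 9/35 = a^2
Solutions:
 f(a) = C1 - 9*a^4/20 + a^3/3 - 9*a/35


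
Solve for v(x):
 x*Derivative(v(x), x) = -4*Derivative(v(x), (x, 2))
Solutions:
 v(x) = C1 + C2*erf(sqrt(2)*x/4)


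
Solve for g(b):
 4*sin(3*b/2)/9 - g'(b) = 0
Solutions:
 g(b) = C1 - 8*cos(3*b/2)/27


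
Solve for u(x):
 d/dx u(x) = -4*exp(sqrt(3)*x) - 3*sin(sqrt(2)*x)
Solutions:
 u(x) = C1 - 4*sqrt(3)*exp(sqrt(3)*x)/3 + 3*sqrt(2)*cos(sqrt(2)*x)/2


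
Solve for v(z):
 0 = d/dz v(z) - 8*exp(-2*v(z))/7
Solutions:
 v(z) = log(-sqrt(C1 + 112*z)) - log(7)
 v(z) = log(C1 + 112*z)/2 - log(7)


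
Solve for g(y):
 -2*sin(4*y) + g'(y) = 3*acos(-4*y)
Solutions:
 g(y) = C1 + 3*y*acos(-4*y) + 3*sqrt(1 - 16*y^2)/4 - cos(4*y)/2


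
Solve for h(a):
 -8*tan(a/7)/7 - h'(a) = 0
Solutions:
 h(a) = C1 + 8*log(cos(a/7))


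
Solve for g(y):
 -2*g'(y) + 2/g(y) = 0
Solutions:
 g(y) = -sqrt(C1 + 2*y)
 g(y) = sqrt(C1 + 2*y)


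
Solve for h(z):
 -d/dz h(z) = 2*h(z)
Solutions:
 h(z) = C1*exp(-2*z)


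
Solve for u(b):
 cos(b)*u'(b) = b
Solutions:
 u(b) = C1 + Integral(b/cos(b), b)


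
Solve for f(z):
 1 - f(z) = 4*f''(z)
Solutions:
 f(z) = C1*sin(z/2) + C2*cos(z/2) + 1


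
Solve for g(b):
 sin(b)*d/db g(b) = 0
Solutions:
 g(b) = C1


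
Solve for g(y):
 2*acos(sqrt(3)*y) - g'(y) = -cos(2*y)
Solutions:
 g(y) = C1 + 2*y*acos(sqrt(3)*y) - 2*sqrt(3)*sqrt(1 - 3*y^2)/3 + sin(2*y)/2


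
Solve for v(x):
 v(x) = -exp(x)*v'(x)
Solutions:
 v(x) = C1*exp(exp(-x))


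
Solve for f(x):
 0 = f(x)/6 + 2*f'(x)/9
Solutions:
 f(x) = C1*exp(-3*x/4)


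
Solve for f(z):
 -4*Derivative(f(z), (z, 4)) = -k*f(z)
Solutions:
 f(z) = C1*exp(-sqrt(2)*k^(1/4)*z/2) + C2*exp(sqrt(2)*k^(1/4)*z/2) + C3*exp(-sqrt(2)*I*k^(1/4)*z/2) + C4*exp(sqrt(2)*I*k^(1/4)*z/2)


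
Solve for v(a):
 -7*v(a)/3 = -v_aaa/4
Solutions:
 v(a) = C3*exp(28^(1/3)*3^(2/3)*a/3) + (C1*sin(28^(1/3)*3^(1/6)*a/2) + C2*cos(28^(1/3)*3^(1/6)*a/2))*exp(-28^(1/3)*3^(2/3)*a/6)


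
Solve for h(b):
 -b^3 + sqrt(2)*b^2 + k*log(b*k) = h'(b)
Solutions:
 h(b) = C1 - b^4/4 + sqrt(2)*b^3/3 + b*k*log(b*k) - b*k


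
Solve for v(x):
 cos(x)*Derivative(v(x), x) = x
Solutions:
 v(x) = C1 + Integral(x/cos(x), x)


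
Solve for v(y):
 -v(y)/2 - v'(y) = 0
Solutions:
 v(y) = C1*exp(-y/2)


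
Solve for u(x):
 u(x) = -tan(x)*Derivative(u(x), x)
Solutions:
 u(x) = C1/sin(x)


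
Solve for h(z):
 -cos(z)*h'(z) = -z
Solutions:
 h(z) = C1 + Integral(z/cos(z), z)


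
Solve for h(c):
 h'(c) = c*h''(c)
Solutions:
 h(c) = C1 + C2*c^2


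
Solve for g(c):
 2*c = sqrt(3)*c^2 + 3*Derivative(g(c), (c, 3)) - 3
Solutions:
 g(c) = C1 + C2*c + C3*c^2 - sqrt(3)*c^5/180 + c^4/36 + c^3/6


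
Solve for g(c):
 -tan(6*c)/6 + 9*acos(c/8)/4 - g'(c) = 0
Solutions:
 g(c) = C1 + 9*c*acos(c/8)/4 - 9*sqrt(64 - c^2)/4 + log(cos(6*c))/36


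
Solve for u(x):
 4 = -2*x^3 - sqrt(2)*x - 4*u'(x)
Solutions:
 u(x) = C1 - x^4/8 - sqrt(2)*x^2/8 - x


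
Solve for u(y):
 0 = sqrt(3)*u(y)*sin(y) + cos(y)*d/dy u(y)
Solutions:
 u(y) = C1*cos(y)^(sqrt(3))


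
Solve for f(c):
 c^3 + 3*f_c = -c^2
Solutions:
 f(c) = C1 - c^4/12 - c^3/9


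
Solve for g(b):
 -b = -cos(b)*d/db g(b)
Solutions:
 g(b) = C1 + Integral(b/cos(b), b)


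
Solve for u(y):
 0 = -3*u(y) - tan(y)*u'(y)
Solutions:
 u(y) = C1/sin(y)^3


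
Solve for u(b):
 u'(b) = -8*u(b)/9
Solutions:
 u(b) = C1*exp(-8*b/9)


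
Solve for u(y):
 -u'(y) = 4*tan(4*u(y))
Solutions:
 u(y) = -asin(C1*exp(-16*y))/4 + pi/4
 u(y) = asin(C1*exp(-16*y))/4


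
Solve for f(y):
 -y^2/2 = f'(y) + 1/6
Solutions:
 f(y) = C1 - y^3/6 - y/6


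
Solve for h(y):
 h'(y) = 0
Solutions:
 h(y) = C1


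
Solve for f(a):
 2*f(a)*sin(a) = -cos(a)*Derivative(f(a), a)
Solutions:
 f(a) = C1*cos(a)^2


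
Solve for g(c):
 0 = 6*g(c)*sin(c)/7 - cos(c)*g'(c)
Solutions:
 g(c) = C1/cos(c)^(6/7)


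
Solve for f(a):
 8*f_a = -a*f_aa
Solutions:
 f(a) = C1 + C2/a^7


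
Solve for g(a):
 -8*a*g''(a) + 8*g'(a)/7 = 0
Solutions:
 g(a) = C1 + C2*a^(8/7)


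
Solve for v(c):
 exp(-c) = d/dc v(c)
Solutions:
 v(c) = C1 - exp(-c)


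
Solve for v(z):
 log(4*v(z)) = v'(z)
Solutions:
 -Integral(1/(log(_y) + 2*log(2)), (_y, v(z))) = C1 - z


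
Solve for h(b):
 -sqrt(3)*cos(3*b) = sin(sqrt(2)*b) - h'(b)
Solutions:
 h(b) = C1 + sqrt(3)*sin(3*b)/3 - sqrt(2)*cos(sqrt(2)*b)/2


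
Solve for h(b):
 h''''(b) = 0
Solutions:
 h(b) = C1 + C2*b + C3*b^2 + C4*b^3


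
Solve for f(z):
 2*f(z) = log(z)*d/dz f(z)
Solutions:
 f(z) = C1*exp(2*li(z))


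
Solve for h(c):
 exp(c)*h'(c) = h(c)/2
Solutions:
 h(c) = C1*exp(-exp(-c)/2)


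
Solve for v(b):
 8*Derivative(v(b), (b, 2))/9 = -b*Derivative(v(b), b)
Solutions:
 v(b) = C1 + C2*erf(3*b/4)


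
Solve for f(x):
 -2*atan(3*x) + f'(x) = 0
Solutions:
 f(x) = C1 + 2*x*atan(3*x) - log(9*x^2 + 1)/3


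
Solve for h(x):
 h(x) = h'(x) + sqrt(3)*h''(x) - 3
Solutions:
 h(x) = C1*exp(sqrt(3)*x*(-1 + sqrt(1 + 4*sqrt(3)))/6) + C2*exp(-sqrt(3)*x*(1 + sqrt(1 + 4*sqrt(3)))/6) - 3


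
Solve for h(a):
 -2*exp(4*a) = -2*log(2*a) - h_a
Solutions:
 h(a) = C1 - 2*a*log(a) + 2*a*(1 - log(2)) + exp(4*a)/2


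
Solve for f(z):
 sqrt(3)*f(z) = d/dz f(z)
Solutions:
 f(z) = C1*exp(sqrt(3)*z)


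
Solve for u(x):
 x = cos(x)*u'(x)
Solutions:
 u(x) = C1 + Integral(x/cos(x), x)


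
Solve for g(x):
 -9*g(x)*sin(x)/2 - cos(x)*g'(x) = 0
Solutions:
 g(x) = C1*cos(x)^(9/2)


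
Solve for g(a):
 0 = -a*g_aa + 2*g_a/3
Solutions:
 g(a) = C1 + C2*a^(5/3)


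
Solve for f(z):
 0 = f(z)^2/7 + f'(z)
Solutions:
 f(z) = 7/(C1 + z)


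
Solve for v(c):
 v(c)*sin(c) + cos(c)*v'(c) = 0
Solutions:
 v(c) = C1*cos(c)


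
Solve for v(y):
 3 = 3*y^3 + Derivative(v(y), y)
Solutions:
 v(y) = C1 - 3*y^4/4 + 3*y


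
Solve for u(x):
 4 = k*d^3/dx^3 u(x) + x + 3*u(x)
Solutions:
 u(x) = C1*exp(3^(1/3)*x*(-1/k)^(1/3)) + C2*exp(x*(-1/k)^(1/3)*(-3^(1/3) + 3^(5/6)*I)/2) + C3*exp(-x*(-1/k)^(1/3)*(3^(1/3) + 3^(5/6)*I)/2) - x/3 + 4/3


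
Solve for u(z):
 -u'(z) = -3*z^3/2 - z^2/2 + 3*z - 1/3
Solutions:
 u(z) = C1 + 3*z^4/8 + z^3/6 - 3*z^2/2 + z/3


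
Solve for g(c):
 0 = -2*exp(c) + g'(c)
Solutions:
 g(c) = C1 + 2*exp(c)


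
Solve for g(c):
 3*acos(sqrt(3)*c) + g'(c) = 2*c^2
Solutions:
 g(c) = C1 + 2*c^3/3 - 3*c*acos(sqrt(3)*c) + sqrt(3)*sqrt(1 - 3*c^2)


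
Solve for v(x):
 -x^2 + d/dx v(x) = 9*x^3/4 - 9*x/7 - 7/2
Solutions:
 v(x) = C1 + 9*x^4/16 + x^3/3 - 9*x^2/14 - 7*x/2


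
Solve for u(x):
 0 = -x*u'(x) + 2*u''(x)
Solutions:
 u(x) = C1 + C2*erfi(x/2)


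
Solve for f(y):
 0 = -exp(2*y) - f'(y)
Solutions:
 f(y) = C1 - exp(2*y)/2


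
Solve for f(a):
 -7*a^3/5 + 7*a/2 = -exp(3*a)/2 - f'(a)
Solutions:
 f(a) = C1 + 7*a^4/20 - 7*a^2/4 - exp(3*a)/6


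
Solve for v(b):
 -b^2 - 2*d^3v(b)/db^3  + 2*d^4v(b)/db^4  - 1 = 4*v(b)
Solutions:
 v(b) = C1*exp(b*(-(17 + 3*sqrt(33))^(1/3) + 2/(17 + 3*sqrt(33))^(1/3) + 4)/6)*sin(sqrt(3)*b*(2/(17 + 3*sqrt(33))^(1/3) + (17 + 3*sqrt(33))^(1/3))/6) + C2*exp(b*(-(17 + 3*sqrt(33))^(1/3) + 2/(17 + 3*sqrt(33))^(1/3) + 4)/6)*cos(sqrt(3)*b*(2/(17 + 3*sqrt(33))^(1/3) + (17 + 3*sqrt(33))^(1/3))/6) + C3*exp(-b) + C4*exp(b*(-2/(17 + 3*sqrt(33))^(1/3) + 2 + (17 + 3*sqrt(33))^(1/3))/3) - b^2/4 - 1/4


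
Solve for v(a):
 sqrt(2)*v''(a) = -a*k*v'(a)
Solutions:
 v(a) = Piecewise((-2^(3/4)*sqrt(pi)*C1*erf(2^(1/4)*a*sqrt(k)/2)/(2*sqrt(k)) - C2, (k > 0) | (k < 0)), (-C1*a - C2, True))


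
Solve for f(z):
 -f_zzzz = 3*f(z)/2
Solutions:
 f(z) = (C1*sin(6^(1/4)*z/2) + C2*cos(6^(1/4)*z/2))*exp(-6^(1/4)*z/2) + (C3*sin(6^(1/4)*z/2) + C4*cos(6^(1/4)*z/2))*exp(6^(1/4)*z/2)


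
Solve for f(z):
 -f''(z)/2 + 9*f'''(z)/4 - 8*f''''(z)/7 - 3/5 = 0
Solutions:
 f(z) = C1 + C2*z + C3*exp(z*(63 - sqrt(2177))/64) + C4*exp(z*(sqrt(2177) + 63)/64) - 3*z^2/5


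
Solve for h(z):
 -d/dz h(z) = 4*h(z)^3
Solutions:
 h(z) = -sqrt(2)*sqrt(-1/(C1 - 4*z))/2
 h(z) = sqrt(2)*sqrt(-1/(C1 - 4*z))/2


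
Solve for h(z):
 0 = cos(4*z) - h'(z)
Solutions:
 h(z) = C1 + sin(4*z)/4


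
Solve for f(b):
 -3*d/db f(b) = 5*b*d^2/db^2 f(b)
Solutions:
 f(b) = C1 + C2*b^(2/5)


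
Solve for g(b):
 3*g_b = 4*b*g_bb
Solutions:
 g(b) = C1 + C2*b^(7/4)


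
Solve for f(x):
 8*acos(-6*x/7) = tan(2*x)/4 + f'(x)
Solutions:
 f(x) = C1 + 8*x*acos(-6*x/7) + 4*sqrt(49 - 36*x^2)/3 + log(cos(2*x))/8


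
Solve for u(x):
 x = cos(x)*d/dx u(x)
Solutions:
 u(x) = C1 + Integral(x/cos(x), x)


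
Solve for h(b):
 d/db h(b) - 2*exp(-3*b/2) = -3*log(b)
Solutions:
 h(b) = C1 - 3*b*log(b) + 3*b - 4*exp(-3*b/2)/3


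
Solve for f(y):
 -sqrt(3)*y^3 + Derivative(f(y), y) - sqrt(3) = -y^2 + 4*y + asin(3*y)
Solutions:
 f(y) = C1 + sqrt(3)*y^4/4 - y^3/3 + 2*y^2 + y*asin(3*y) + sqrt(3)*y + sqrt(1 - 9*y^2)/3


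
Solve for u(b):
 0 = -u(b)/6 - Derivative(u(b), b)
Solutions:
 u(b) = C1*exp(-b/6)


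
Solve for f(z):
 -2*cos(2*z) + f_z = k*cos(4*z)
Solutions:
 f(z) = C1 + k*sin(4*z)/4 + sin(2*z)


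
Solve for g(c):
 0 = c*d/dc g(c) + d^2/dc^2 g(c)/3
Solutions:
 g(c) = C1 + C2*erf(sqrt(6)*c/2)


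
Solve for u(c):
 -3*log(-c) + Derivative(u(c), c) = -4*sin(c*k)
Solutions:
 u(c) = C1 + 3*c*log(-c) - 3*c - 4*Piecewise((-cos(c*k)/k, Ne(k, 0)), (0, True))


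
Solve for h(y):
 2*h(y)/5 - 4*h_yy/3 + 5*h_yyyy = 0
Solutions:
 h(y) = (C1*sin(2^(1/4)*sqrt(5)*y*sin(atan(sqrt(14)/2)/2)/5) + C2*cos(2^(1/4)*sqrt(5)*y*sin(atan(sqrt(14)/2)/2)/5))*exp(-2^(1/4)*sqrt(5)*y*cos(atan(sqrt(14)/2)/2)/5) + (C3*sin(2^(1/4)*sqrt(5)*y*sin(atan(sqrt(14)/2)/2)/5) + C4*cos(2^(1/4)*sqrt(5)*y*sin(atan(sqrt(14)/2)/2)/5))*exp(2^(1/4)*sqrt(5)*y*cos(atan(sqrt(14)/2)/2)/5)


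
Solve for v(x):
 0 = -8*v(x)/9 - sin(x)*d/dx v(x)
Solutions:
 v(x) = C1*(cos(x) + 1)^(4/9)/(cos(x) - 1)^(4/9)


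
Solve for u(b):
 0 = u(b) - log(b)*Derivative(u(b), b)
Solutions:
 u(b) = C1*exp(li(b))


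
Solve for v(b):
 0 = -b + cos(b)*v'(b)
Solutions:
 v(b) = C1 + Integral(b/cos(b), b)


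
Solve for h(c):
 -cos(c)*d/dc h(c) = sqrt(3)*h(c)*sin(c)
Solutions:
 h(c) = C1*cos(c)^(sqrt(3))


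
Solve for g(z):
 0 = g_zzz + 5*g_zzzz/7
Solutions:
 g(z) = C1 + C2*z + C3*z^2 + C4*exp(-7*z/5)


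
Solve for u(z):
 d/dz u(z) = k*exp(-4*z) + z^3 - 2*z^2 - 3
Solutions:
 u(z) = C1 - k*exp(-4*z)/4 + z^4/4 - 2*z^3/3 - 3*z


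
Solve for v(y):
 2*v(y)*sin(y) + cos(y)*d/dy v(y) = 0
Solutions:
 v(y) = C1*cos(y)^2


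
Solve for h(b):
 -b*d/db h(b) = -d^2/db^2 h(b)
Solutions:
 h(b) = C1 + C2*erfi(sqrt(2)*b/2)


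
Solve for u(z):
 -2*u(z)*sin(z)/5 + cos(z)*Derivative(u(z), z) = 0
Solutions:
 u(z) = C1/cos(z)^(2/5)


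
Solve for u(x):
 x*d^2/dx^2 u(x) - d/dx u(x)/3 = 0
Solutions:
 u(x) = C1 + C2*x^(4/3)


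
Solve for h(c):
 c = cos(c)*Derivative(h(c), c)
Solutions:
 h(c) = C1 + Integral(c/cos(c), c)


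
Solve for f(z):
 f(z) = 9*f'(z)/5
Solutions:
 f(z) = C1*exp(5*z/9)


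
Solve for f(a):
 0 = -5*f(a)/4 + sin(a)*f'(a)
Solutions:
 f(a) = C1*(cos(a) - 1)^(5/8)/(cos(a) + 1)^(5/8)


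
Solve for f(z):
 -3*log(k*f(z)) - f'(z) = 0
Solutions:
 li(k*f(z))/k = C1 - 3*z


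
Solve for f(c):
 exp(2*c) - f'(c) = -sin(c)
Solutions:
 f(c) = C1 + exp(2*c)/2 - cos(c)


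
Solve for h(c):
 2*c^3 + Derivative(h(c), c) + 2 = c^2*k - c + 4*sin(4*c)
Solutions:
 h(c) = C1 - c^4/2 + c^3*k/3 - c^2/2 - 2*c - cos(4*c)


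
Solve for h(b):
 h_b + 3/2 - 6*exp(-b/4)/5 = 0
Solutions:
 h(b) = C1 - 3*b/2 - 24*exp(-b/4)/5


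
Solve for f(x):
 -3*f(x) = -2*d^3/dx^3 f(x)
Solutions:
 f(x) = C3*exp(2^(2/3)*3^(1/3)*x/2) + (C1*sin(2^(2/3)*3^(5/6)*x/4) + C2*cos(2^(2/3)*3^(5/6)*x/4))*exp(-2^(2/3)*3^(1/3)*x/4)


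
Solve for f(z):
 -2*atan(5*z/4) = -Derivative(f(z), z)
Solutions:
 f(z) = C1 + 2*z*atan(5*z/4) - 4*log(25*z^2 + 16)/5


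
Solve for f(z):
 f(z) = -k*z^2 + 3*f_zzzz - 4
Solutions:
 f(z) = C1*exp(-3^(3/4)*z/3) + C2*exp(3^(3/4)*z/3) + C3*sin(3^(3/4)*z/3) + C4*cos(3^(3/4)*z/3) - k*z^2 - 4


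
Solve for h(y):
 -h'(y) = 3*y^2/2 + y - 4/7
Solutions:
 h(y) = C1 - y^3/2 - y^2/2 + 4*y/7


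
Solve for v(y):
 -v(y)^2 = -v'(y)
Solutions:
 v(y) = -1/(C1 + y)


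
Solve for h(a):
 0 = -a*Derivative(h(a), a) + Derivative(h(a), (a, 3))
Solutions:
 h(a) = C1 + Integral(C2*airyai(a) + C3*airybi(a), a)


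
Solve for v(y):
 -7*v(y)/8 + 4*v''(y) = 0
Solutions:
 v(y) = C1*exp(-sqrt(14)*y/8) + C2*exp(sqrt(14)*y/8)


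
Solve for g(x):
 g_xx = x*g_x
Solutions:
 g(x) = C1 + C2*erfi(sqrt(2)*x/2)


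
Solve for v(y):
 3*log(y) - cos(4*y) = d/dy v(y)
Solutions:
 v(y) = C1 + 3*y*log(y) - 3*y - sin(4*y)/4


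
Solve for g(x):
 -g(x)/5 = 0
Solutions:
 g(x) = 0


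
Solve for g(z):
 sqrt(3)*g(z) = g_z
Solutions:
 g(z) = C1*exp(sqrt(3)*z)


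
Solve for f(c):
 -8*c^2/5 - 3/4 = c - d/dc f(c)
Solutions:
 f(c) = C1 + 8*c^3/15 + c^2/2 + 3*c/4


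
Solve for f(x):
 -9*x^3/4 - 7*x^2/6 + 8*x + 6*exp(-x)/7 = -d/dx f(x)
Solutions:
 f(x) = C1 + 9*x^4/16 + 7*x^3/18 - 4*x^2 + 6*exp(-x)/7


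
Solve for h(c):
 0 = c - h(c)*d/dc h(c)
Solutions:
 h(c) = -sqrt(C1 + c^2)
 h(c) = sqrt(C1 + c^2)


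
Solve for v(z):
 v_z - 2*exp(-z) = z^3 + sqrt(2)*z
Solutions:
 v(z) = C1 + z^4/4 + sqrt(2)*z^2/2 - 2*exp(-z)


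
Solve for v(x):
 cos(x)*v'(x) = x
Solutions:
 v(x) = C1 + Integral(x/cos(x), x)


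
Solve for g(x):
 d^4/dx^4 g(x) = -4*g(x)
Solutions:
 g(x) = (C1*sin(x) + C2*cos(x))*exp(-x) + (C3*sin(x) + C4*cos(x))*exp(x)


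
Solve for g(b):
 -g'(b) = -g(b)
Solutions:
 g(b) = C1*exp(b)


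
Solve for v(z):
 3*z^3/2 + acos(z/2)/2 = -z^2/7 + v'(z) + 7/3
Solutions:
 v(z) = C1 + 3*z^4/8 + z^3/21 + z*acos(z/2)/2 - 7*z/3 - sqrt(4 - z^2)/2


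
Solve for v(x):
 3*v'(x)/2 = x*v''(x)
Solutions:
 v(x) = C1 + C2*x^(5/2)


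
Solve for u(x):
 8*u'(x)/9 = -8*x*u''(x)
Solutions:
 u(x) = C1 + C2*x^(8/9)


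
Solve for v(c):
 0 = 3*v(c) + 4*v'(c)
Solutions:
 v(c) = C1*exp(-3*c/4)


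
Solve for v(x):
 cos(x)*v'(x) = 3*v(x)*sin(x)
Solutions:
 v(x) = C1/cos(x)^3


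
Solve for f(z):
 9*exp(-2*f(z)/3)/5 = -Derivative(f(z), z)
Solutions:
 f(z) = 3*log(-sqrt(C1 - 9*z)) - 3*log(15) + 3*log(30)/2
 f(z) = 3*log(C1 - 9*z)/2 - 3*log(15) + 3*log(30)/2


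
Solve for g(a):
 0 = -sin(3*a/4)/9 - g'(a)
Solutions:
 g(a) = C1 + 4*cos(3*a/4)/27


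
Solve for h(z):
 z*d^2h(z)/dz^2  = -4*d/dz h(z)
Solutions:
 h(z) = C1 + C2/z^3


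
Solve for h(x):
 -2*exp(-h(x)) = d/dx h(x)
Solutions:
 h(x) = log(C1 - 2*x)


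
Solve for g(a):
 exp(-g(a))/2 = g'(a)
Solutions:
 g(a) = log(C1 + a/2)


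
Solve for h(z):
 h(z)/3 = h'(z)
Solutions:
 h(z) = C1*exp(z/3)


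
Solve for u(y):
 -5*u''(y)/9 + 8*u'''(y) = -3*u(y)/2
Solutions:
 u(y) = C1*exp(y*(25/(972*sqrt(944534) + 944659)^(1/3) + 10 + (972*sqrt(944534) + 944659)^(1/3))/432)*sin(sqrt(3)*y*(-(972*sqrt(944534) + 944659)^(1/3) + 25/(972*sqrt(944534) + 944659)^(1/3))/432) + C2*exp(y*(25/(972*sqrt(944534) + 944659)^(1/3) + 10 + (972*sqrt(944534) + 944659)^(1/3))/432)*cos(sqrt(3)*y*(-(972*sqrt(944534) + 944659)^(1/3) + 25/(972*sqrt(944534) + 944659)^(1/3))/432) + C3*exp(y*(-(972*sqrt(944534) + 944659)^(1/3) - 25/(972*sqrt(944534) + 944659)^(1/3) + 5)/216)


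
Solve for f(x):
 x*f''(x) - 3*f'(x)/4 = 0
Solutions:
 f(x) = C1 + C2*x^(7/4)


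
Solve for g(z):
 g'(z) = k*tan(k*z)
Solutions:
 g(z) = C1 + k*Piecewise((-log(cos(k*z))/k, Ne(k, 0)), (0, True))


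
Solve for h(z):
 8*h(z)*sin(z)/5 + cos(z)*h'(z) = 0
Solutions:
 h(z) = C1*cos(z)^(8/5)
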